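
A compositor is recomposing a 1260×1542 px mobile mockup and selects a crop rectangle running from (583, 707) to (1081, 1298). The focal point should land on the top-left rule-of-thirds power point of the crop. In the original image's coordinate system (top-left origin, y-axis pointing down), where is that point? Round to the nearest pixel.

(749, 904)

Crop width = 1081 − 583 = 498 px; one third is 166.00 px.
Crop height = 1298 − 707 = 591 px; one third is 197.00 px.
The top-left point is one-third across and one-third down within the crop:
x = 583 + 1 × 166.00 ≈ 749; y = 707 + 1 × 197.00 ≈ 904.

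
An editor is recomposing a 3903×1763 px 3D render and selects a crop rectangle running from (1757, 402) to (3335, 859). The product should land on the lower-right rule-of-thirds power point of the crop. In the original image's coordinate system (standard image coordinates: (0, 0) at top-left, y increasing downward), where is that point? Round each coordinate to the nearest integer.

(2809, 707)

Crop width = 3335 − 1757 = 1578 px; one third is 526.00 px.
Crop height = 859 − 402 = 457 px; one third is 152.33 px.
The lower-right point is two-thirds across and two-thirds down within the crop:
x = 1757 + 2 × 526.00 ≈ 2809; y = 402 + 2 × 152.33 ≈ 707.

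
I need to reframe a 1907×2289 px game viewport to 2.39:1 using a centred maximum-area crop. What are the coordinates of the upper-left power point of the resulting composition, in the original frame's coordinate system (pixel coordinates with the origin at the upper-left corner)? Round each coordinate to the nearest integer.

(636, 1012)

1907/2289 < 2.39/1, so the 2.39:1 crop keeps the full width 1907 and trims height to 1907 × 1/2.39 = 797.91 px.
Top offset = (2289 − 797.91)/2 = 745.55 px; left offset = 0.
Upper-left is one-third across and one-third down within the crop:
x = 0.00 + 1 × 1907.00/3 ≈ 636; y = 745.55 + 1 × 797.91/3 ≈ 1012.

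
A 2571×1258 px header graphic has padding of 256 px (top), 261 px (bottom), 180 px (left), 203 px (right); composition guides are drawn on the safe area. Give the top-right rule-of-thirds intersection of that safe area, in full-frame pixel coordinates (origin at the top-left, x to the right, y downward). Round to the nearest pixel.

x = 1639 px, y = 503 px

Content width = 2571 − 180 − 203 = 2188 px; content height = 1258 − 256 − 261 = 741 px.
Top-right is two-thirds across and one-third down within the safe area.
x = 180 + 2 × 2188/3 = 180 + 1458.67 ≈ 1639
y = 256 + 1 × 741/3 = 256 + 247.00 ≈ 503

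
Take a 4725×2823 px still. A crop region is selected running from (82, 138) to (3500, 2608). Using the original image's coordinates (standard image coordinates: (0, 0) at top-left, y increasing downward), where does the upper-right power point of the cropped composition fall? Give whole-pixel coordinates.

Crop width = 3500 − 82 = 3418 px; one third is 1139.33 px.
Crop height = 2608 − 138 = 2470 px; one third is 823.33 px.
The upper-right point is two-thirds across and one-third down within the crop:
x = 82 + 2 × 1139.33 ≈ 2361; y = 138 + 1 × 823.33 ≈ 961.

(2361, 961)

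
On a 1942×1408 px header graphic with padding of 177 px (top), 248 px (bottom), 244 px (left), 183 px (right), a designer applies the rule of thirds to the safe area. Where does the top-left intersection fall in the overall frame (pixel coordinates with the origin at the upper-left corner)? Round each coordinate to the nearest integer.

x = 749 px, y = 505 px

Content width = 1942 − 244 − 183 = 1515 px; content height = 1408 − 177 − 248 = 983 px.
Top-left is one-third across and one-third down within the safe area.
x = 244 + 1 × 1515/3 = 244 + 505.00 ≈ 749
y = 177 + 1 × 983/3 = 177 + 327.67 ≈ 505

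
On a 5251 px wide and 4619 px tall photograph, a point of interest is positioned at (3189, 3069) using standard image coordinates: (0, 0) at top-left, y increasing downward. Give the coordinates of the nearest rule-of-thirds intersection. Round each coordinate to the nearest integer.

(3501, 3079)

Third lines: x ∈ {1750, 3501}, y ∈ {1540, 3079}.
3189 is closer to x = 3501; 3069 is closer to y = 3079.
So the nearest intersection is the lower-right power point.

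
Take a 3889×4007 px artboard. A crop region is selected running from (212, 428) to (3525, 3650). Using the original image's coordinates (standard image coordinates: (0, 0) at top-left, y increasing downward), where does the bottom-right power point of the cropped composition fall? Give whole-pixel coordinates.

(2421, 2576)

Crop width = 3525 − 212 = 3313 px; one third is 1104.33 px.
Crop height = 3650 − 428 = 3222 px; one third is 1074.00 px.
The bottom-right point is two-thirds across and two-thirds down within the crop:
x = 212 + 2 × 1104.33 ≈ 2421; y = 428 + 2 × 1074.00 ≈ 2576.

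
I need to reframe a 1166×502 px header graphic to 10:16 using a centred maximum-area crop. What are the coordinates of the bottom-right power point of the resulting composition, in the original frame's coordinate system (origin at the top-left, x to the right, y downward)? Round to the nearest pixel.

x = 635 px, y = 335 px

1166/502 > 10/16, so the 10:16 crop keeps the full height 502 and trims width to 502 × 10/16 = 313.75 px.
Left offset = (1166 − 313.75)/2 = 426.12 px; top offset = 0.
Bottom-right is two-thirds across and two-thirds down within the crop:
x = 426.12 + 2 × 313.75/3 ≈ 635; y = 0.00 + 2 × 502.00/3 ≈ 335.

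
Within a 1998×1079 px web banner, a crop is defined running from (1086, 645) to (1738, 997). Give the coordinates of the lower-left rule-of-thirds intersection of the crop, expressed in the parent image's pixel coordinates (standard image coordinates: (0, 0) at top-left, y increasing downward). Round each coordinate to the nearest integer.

Crop width = 1738 − 1086 = 652 px; one third is 217.33 px.
Crop height = 997 − 645 = 352 px; one third is 117.33 px.
The lower-left point is one-third across and two-thirds down within the crop:
x = 1086 + 1 × 217.33 ≈ 1303; y = 645 + 2 × 117.33 ≈ 880.

(1303, 880)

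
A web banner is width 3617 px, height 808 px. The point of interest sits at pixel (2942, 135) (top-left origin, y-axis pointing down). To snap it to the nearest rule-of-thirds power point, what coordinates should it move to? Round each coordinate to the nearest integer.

Third lines: x ∈ {1206, 2411}, y ∈ {269, 539}.
2942 is closer to x = 2411; 135 is closer to y = 269.
So the nearest intersection is the upper-right power point.

(2411, 269)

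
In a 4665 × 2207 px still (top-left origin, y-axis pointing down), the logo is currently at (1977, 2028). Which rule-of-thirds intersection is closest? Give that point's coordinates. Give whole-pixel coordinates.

x = 1555 px, y = 1471 px

Third lines: x ∈ {1555, 3110}, y ∈ {736, 1471}.
1977 is closer to x = 1555; 2028 is closer to y = 1471.
So the nearest intersection is the lower-left power point.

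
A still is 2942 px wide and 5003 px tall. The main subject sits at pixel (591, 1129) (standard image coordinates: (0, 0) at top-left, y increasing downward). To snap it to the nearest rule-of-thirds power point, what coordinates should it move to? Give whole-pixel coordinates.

Third lines: x ∈ {981, 1961}, y ∈ {1668, 3335}.
591 is closer to x = 981; 1129 is closer to y = 1668.
So the nearest intersection is the upper-left power point.

x = 981 px, y = 1668 px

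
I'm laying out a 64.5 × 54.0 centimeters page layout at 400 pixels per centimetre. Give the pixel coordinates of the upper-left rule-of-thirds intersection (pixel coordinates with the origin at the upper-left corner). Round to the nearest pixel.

In pixels the canvas is 64.5 × 400 = 25800 wide and 54.0 × 400 = 21600 tall.
The upper-left point is one-third across and one-third down:
x = 1 × 25800/3 ≈ 8600; y = 1 × 21600/3 ≈ 7200.

(8600, 7200)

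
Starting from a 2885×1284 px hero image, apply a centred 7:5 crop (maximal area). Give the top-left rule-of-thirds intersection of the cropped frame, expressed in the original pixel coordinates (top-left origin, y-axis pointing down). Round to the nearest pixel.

2885/1284 > 7/5, so the 7:5 crop keeps the full height 1284 and trims width to 1284 × 7/5 = 1797.60 px.
Left offset = (2885 − 1797.60)/2 = 543.70 px; top offset = 0.
Top-left is one-third across and one-third down within the crop:
x = 543.70 + 1 × 1797.60/3 ≈ 1143; y = 0.00 + 1 × 1284.00/3 ≈ 428.

x = 1143 px, y = 428 px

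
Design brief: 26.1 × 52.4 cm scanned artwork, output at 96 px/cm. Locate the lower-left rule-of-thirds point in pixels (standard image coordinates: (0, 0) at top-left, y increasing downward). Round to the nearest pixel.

In pixels the canvas is 26.1 × 96 = 2505.6 wide and 52.4 × 96 = 5030.4 tall.
The lower-left point is one-third across and two-thirds down:
x = 1 × 2505.6/3 ≈ 835; y = 2 × 5030.4/3 ≈ 3354.

(835, 3354)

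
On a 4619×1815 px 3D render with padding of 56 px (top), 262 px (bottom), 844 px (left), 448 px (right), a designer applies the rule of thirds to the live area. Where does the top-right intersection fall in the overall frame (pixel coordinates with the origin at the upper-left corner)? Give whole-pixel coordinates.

(3062, 555)

Content width = 4619 − 844 − 448 = 3327 px; content height = 1815 − 56 − 262 = 1497 px.
Top-right is two-thirds across and one-third down within the live area.
x = 844 + 2 × 3327/3 = 844 + 2218.00 ≈ 3062
y = 56 + 1 × 1497/3 = 56 + 499.00 ≈ 555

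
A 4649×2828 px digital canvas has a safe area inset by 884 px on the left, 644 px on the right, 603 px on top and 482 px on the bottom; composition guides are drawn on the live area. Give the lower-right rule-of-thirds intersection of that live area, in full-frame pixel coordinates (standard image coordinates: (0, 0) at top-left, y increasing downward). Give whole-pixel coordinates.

Content width = 4649 − 884 − 644 = 3121 px; content height = 2828 − 603 − 482 = 1743 px.
Lower-right is two-thirds across and two-thirds down within the live area.
x = 884 + 2 × 3121/3 = 884 + 2080.67 ≈ 2965
y = 603 + 2 × 1743/3 = 603 + 1162.00 ≈ 1765

x = 2965 px, y = 1765 px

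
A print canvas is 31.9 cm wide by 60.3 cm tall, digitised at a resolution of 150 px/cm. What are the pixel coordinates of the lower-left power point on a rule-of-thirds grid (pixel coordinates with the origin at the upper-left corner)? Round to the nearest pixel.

(1595, 6030)

In pixels the canvas is 31.9 × 150 = 4785 wide and 60.3 × 150 = 9045 tall.
The lower-left point is one-third across and two-thirds down:
x = 1 × 4785/3 ≈ 1595; y = 2 × 9045/3 ≈ 6030.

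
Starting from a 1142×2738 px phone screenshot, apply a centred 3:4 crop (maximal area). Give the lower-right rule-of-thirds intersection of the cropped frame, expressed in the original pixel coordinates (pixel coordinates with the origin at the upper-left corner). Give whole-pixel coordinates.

(761, 1623)

1142/2738 < 3/4, so the 3:4 crop keeps the full width 1142 and trims height to 1142 × 4/3 = 1522.67 px.
Top offset = (2738 − 1522.67)/2 = 607.67 px; left offset = 0.
Lower-right is two-thirds across and two-thirds down within the crop:
x = 0.00 + 2 × 1142.00/3 ≈ 761; y = 607.67 + 2 × 1522.67/3 ≈ 1623.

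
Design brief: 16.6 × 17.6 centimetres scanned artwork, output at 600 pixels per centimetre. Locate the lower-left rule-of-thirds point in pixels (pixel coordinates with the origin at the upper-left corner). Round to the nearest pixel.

x = 3320 px, y = 7040 px

In pixels the canvas is 16.6 × 600 = 9960 wide and 17.6 × 600 = 10560 tall.
The lower-left point is one-third across and two-thirds down:
x = 1 × 9960/3 ≈ 3320; y = 2 × 10560/3 ≈ 7040.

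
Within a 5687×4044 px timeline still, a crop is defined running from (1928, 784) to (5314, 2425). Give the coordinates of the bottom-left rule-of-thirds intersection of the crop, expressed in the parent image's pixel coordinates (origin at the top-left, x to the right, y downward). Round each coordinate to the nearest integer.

x = 3057 px, y = 1878 px

Crop width = 5314 − 1928 = 3386 px; one third is 1128.67 px.
Crop height = 2425 − 784 = 1641 px; one third is 547.00 px.
The bottom-left point is one-third across and two-thirds down within the crop:
x = 1928 + 1 × 1128.67 ≈ 3057; y = 784 + 2 × 547.00 ≈ 1878.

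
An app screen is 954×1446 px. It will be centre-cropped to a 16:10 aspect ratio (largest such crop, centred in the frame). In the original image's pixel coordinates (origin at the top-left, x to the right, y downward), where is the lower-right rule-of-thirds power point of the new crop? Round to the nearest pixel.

954/1446 < 16/10, so the 16:10 crop keeps the full width 954 and trims height to 954 × 10/16 = 596.25 px.
Top offset = (1446 − 596.25)/2 = 424.88 px; left offset = 0.
Lower-right is two-thirds across and two-thirds down within the crop:
x = 0.00 + 2 × 954.00/3 ≈ 636; y = 424.88 + 2 × 596.25/3 ≈ 822.

(636, 822)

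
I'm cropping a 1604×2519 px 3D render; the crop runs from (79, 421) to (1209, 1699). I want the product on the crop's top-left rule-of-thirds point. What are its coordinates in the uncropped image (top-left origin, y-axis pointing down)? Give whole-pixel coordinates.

Crop width = 1209 − 79 = 1130 px; one third is 376.67 px.
Crop height = 1699 − 421 = 1278 px; one third is 426.00 px.
The top-left point is one-third across and one-third down within the crop:
x = 79 + 1 × 376.67 ≈ 456; y = 421 + 1 × 426.00 ≈ 847.

(456, 847)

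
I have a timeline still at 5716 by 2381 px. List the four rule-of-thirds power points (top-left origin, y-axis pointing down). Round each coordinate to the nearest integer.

One third of 5716 is 1905.33; one third of 2381 is 793.67.
Vertical third lines at x = 1905 and x = 3811; horizontal third lines at y = 794 and y = 1587.

(1905, 794), (3811, 794), (1905, 1587), (3811, 1587)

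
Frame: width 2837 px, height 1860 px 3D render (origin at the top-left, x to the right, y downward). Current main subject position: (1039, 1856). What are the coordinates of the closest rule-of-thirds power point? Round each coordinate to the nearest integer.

Third lines: x ∈ {946, 1891}, y ∈ {620, 1240}.
1039 is closer to x = 946; 1856 is closer to y = 1240.
So the nearest intersection is the lower-left power point.

x = 946 px, y = 1240 px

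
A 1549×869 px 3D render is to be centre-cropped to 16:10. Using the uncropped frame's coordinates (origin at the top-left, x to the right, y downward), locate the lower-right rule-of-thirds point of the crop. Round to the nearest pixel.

x = 1006 px, y = 579 px

1549/869 > 16/10, so the 16:10 crop keeps the full height 869 and trims width to 869 × 16/10 = 1390.40 px.
Left offset = (1549 − 1390.40)/2 = 79.30 px; top offset = 0.
Lower-right is two-thirds across and two-thirds down within the crop:
x = 79.30 + 2 × 1390.40/3 ≈ 1006; y = 0.00 + 2 × 869.00/3 ≈ 579.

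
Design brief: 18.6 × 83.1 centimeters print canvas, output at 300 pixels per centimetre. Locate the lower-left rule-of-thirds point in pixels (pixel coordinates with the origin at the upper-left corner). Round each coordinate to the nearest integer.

x = 1860 px, y = 16620 px

In pixels the canvas is 18.6 × 300 = 5580 wide and 83.1 × 300 = 24930 tall.
The lower-left point is one-third across and two-thirds down:
x = 1 × 5580/3 ≈ 1860; y = 2 × 24930/3 ≈ 16620.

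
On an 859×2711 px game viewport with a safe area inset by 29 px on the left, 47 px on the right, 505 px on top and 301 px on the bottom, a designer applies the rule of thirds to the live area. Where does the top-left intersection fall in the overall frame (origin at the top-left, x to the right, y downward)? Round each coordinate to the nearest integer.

Content width = 859 − 29 − 47 = 783 px; content height = 2711 − 505 − 301 = 1905 px.
Top-left is one-third across and one-third down within the live area.
x = 29 + 1 × 783/3 = 29 + 261.00 ≈ 290
y = 505 + 1 × 1905/3 = 505 + 635.00 ≈ 1140

x = 290 px, y = 1140 px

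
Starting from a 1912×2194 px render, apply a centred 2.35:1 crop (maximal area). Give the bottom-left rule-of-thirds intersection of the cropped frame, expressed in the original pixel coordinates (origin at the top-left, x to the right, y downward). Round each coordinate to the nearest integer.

(637, 1233)

1912/2194 < 2.35/1, so the 2.35:1 crop keeps the full width 1912 and trims height to 1912 × 1/2.35 = 813.62 px.
Top offset = (2194 − 813.62)/2 = 690.19 px; left offset = 0.
Bottom-left is one-third across and two-thirds down within the crop:
x = 0.00 + 1 × 1912.00/3 ≈ 637; y = 690.19 + 2 × 813.62/3 ≈ 1233.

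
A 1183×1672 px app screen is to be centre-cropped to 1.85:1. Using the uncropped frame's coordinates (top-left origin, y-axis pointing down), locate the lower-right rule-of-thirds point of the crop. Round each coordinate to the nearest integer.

x = 789 px, y = 943 px

1183/1672 < 1.85/1, so the 1.85:1 crop keeps the full width 1183 and trims height to 1183 × 1/1.85 = 639.46 px.
Top offset = (1672 − 639.46)/2 = 516.27 px; left offset = 0.
Lower-right is two-thirds across and two-thirds down within the crop:
x = 0.00 + 2 × 1183.00/3 ≈ 789; y = 516.27 + 2 × 639.46/3 ≈ 943.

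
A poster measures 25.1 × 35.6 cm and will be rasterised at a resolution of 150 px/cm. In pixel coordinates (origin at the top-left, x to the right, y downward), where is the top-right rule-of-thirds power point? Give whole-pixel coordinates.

In pixels the canvas is 25.1 × 150 = 3765 wide and 35.6 × 150 = 5340 tall.
The top-right point is two-thirds across and one-third down:
x = 2 × 3765/3 ≈ 2510; y = 1 × 5340/3 ≈ 1780.

x = 2510 px, y = 1780 px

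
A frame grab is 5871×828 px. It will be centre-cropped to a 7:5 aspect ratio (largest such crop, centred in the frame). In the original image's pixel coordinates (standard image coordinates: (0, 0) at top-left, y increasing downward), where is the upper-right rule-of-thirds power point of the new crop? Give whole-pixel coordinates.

x = 3129 px, y = 276 px

5871/828 > 7/5, so the 7:5 crop keeps the full height 828 and trims width to 828 × 7/5 = 1159.20 px.
Left offset = (5871 − 1159.20)/2 = 2355.90 px; top offset = 0.
Upper-right is two-thirds across and one-third down within the crop:
x = 2355.90 + 2 × 1159.20/3 ≈ 3129; y = 0.00 + 1 × 828.00/3 ≈ 276.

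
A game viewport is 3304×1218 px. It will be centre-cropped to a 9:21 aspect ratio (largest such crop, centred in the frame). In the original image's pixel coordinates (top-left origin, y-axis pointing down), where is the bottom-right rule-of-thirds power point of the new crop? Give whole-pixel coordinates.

3304/1218 > 9/21, so the 9:21 crop keeps the full height 1218 and trims width to 1218 × 9/21 = 522.00 px.
Left offset = (3304 − 522.00)/2 = 1391.00 px; top offset = 0.
Bottom-right is two-thirds across and two-thirds down within the crop:
x = 1391.00 + 2 × 522.00/3 ≈ 1739; y = 0.00 + 2 × 1218.00/3 ≈ 812.

x = 1739 px, y = 812 px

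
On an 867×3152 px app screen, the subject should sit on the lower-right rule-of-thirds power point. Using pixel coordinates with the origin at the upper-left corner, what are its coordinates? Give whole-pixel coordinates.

x = 578 px, y = 2101 px

The lower-right point sits two-thirds of the way across and two-thirds of the way down.
x = 2 × 867/3 ≈ 578; y = 2 × 3152/3 ≈ 2101.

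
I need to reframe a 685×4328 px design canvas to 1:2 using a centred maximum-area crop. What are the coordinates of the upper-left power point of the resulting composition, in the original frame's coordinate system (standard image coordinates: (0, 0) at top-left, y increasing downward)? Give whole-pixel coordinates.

x = 228 px, y = 1936 px

685/4328 < 1/2, so the 1:2 crop keeps the full width 685 and trims height to 685 × 2/1 = 1370.00 px.
Top offset = (4328 − 1370.00)/2 = 1479.00 px; left offset = 0.
Upper-left is one-third across and one-third down within the crop:
x = 0.00 + 1 × 685.00/3 ≈ 228; y = 1479.00 + 1 × 1370.00/3 ≈ 1936.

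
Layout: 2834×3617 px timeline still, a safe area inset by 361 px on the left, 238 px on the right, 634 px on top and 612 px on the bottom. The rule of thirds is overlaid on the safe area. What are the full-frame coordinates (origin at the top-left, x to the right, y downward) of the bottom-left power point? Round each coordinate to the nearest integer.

Content width = 2834 − 361 − 238 = 2235 px; content height = 3617 − 634 − 612 = 2371 px.
Bottom-left is one-third across and two-thirds down within the safe area.
x = 361 + 1 × 2235/3 = 361 + 745.00 ≈ 1106
y = 634 + 2 × 2371/3 = 634 + 1580.67 ≈ 2215

x = 1106 px, y = 2215 px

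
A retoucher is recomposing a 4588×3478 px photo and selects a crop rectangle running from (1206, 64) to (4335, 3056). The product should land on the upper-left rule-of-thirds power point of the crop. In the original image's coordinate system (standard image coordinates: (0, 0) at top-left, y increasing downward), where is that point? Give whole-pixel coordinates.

x = 2249 px, y = 1061 px

Crop width = 4335 − 1206 = 3129 px; one third is 1043.00 px.
Crop height = 3056 − 64 = 2992 px; one third is 997.33 px.
The upper-left point is one-third across and one-third down within the crop:
x = 1206 + 1 × 1043.00 ≈ 2249; y = 64 + 1 × 997.33 ≈ 1061.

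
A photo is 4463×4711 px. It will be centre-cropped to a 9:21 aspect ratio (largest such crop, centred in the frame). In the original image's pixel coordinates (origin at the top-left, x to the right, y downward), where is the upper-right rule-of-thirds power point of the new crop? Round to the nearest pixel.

4463/4711 > 9/21, so the 9:21 crop keeps the full height 4711 and trims width to 4711 × 9/21 = 2019.00 px.
Left offset = (4463 − 2019.00)/2 = 1222.00 px; top offset = 0.
Upper-right is two-thirds across and one-third down within the crop:
x = 1222.00 + 2 × 2019.00/3 ≈ 2568; y = 0.00 + 1 × 4711.00/3 ≈ 1570.

x = 2568 px, y = 1570 px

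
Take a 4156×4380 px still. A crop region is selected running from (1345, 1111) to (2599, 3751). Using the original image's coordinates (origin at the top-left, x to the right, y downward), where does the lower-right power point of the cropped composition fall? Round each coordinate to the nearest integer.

x = 2181 px, y = 2871 px

Crop width = 2599 − 1345 = 1254 px; one third is 418.00 px.
Crop height = 3751 − 1111 = 2640 px; one third is 880.00 px.
The lower-right point is two-thirds across and two-thirds down within the crop:
x = 1345 + 2 × 418.00 ≈ 2181; y = 1111 + 2 × 880.00 ≈ 2871.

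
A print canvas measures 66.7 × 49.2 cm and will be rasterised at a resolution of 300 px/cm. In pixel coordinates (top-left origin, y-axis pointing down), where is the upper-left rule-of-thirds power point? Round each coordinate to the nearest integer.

x = 6670 px, y = 4920 px

In pixels the canvas is 66.7 × 300 = 20010 wide and 49.2 × 300 = 14760 tall.
The upper-left point is one-third across and one-third down:
x = 1 × 20010/3 ≈ 6670; y = 1 × 14760/3 ≈ 4920.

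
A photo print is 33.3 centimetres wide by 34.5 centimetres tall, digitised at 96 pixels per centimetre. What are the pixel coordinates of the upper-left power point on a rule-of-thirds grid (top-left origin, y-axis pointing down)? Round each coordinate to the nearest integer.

In pixels the canvas is 33.3 × 96 = 3196.8 wide and 34.5 × 96 = 3312 tall.
The upper-left point is one-third across and one-third down:
x = 1 × 3196.8/3 ≈ 1066; y = 1 × 3312/3 ≈ 1104.

x = 1066 px, y = 1104 px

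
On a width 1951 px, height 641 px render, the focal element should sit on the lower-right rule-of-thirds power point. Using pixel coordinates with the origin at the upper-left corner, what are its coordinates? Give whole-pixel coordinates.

The lower-right point sits two-thirds of the way across and two-thirds of the way down.
x = 2 × 1951/3 ≈ 1301; y = 2 × 641/3 ≈ 427.

(1301, 427)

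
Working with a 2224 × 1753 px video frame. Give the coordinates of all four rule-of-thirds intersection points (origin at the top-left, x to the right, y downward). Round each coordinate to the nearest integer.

(741, 584), (1483, 584), (741, 1169), (1483, 1169)

One third of 2224 is 741.33; one third of 1753 is 584.33.
Vertical third lines at x = 741 and x = 1483; horizontal third lines at y = 584 and y = 1169.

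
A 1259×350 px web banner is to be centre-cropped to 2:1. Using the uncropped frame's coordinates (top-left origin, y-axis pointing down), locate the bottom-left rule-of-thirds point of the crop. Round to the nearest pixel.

1259/350 > 2/1, so the 2:1 crop keeps the full height 350 and trims width to 350 × 2/1 = 700.00 px.
Left offset = (1259 − 700.00)/2 = 279.50 px; top offset = 0.
Bottom-left is one-third across and two-thirds down within the crop:
x = 279.50 + 1 × 700.00/3 ≈ 513; y = 0.00 + 2 × 350.00/3 ≈ 233.

x = 513 px, y = 233 px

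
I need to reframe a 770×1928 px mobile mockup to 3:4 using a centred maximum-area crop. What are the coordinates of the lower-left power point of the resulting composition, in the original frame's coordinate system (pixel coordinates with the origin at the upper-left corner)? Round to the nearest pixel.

(257, 1135)

770/1928 < 3/4, so the 3:4 crop keeps the full width 770 and trims height to 770 × 4/3 = 1026.67 px.
Top offset = (1928 − 1026.67)/2 = 450.67 px; left offset = 0.
Lower-left is one-third across and two-thirds down within the crop:
x = 0.00 + 1 × 770.00/3 ≈ 257; y = 450.67 + 2 × 1026.67/3 ≈ 1135.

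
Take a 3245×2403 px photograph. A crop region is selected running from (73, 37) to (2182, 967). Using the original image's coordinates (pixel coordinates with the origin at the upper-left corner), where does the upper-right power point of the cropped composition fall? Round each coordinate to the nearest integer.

x = 1479 px, y = 347 px

Crop width = 2182 − 73 = 2109 px; one third is 703.00 px.
Crop height = 967 − 37 = 930 px; one third is 310.00 px.
The upper-right point is two-thirds across and one-third down within the crop:
x = 73 + 2 × 703.00 ≈ 1479; y = 37 + 1 × 310.00 ≈ 347.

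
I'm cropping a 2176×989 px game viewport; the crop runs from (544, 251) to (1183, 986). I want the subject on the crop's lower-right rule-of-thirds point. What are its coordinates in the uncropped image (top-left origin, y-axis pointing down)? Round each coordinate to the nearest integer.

(970, 741)

Crop width = 1183 − 544 = 639 px; one third is 213.00 px.
Crop height = 986 − 251 = 735 px; one third is 245.00 px.
The lower-right point is two-thirds across and two-thirds down within the crop:
x = 544 + 2 × 213.00 ≈ 970; y = 251 + 2 × 245.00 ≈ 741.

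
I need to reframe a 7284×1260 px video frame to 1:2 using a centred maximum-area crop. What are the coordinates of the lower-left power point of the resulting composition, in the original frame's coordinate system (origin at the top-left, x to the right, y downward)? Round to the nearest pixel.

(3537, 840)

7284/1260 > 1/2, so the 1:2 crop keeps the full height 1260 and trims width to 1260 × 1/2 = 630.00 px.
Left offset = (7284 − 630.00)/2 = 3327.00 px; top offset = 0.
Lower-left is one-third across and two-thirds down within the crop:
x = 3327.00 + 1 × 630.00/3 ≈ 3537; y = 0.00 + 2 × 1260.00/3 ≈ 840.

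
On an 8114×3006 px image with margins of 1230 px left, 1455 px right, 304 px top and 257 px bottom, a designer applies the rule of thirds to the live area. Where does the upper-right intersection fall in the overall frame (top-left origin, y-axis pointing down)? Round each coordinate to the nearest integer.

Content width = 8114 − 1230 − 1455 = 5429 px; content height = 3006 − 304 − 257 = 2445 px.
Upper-right is two-thirds across and one-third down within the live area.
x = 1230 + 2 × 5429/3 = 1230 + 3619.33 ≈ 4849
y = 304 + 1 × 2445/3 = 304 + 815.00 ≈ 1119

x = 4849 px, y = 1119 px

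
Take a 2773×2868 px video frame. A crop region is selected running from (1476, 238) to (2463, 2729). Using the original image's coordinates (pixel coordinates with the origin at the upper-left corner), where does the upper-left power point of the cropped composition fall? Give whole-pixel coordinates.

(1805, 1068)

Crop width = 2463 − 1476 = 987 px; one third is 329.00 px.
Crop height = 2729 − 238 = 2491 px; one third is 830.33 px.
The upper-left point is one-third across and one-third down within the crop:
x = 1476 + 1 × 329.00 ≈ 1805; y = 238 + 1 × 830.33 ≈ 1068.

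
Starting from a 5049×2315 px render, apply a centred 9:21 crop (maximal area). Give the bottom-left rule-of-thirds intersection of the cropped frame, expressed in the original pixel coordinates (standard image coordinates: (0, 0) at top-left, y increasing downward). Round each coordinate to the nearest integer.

5049/2315 > 9/21, so the 9:21 crop keeps the full height 2315 and trims width to 2315 × 9/21 = 992.14 px.
Left offset = (5049 − 992.14)/2 = 2028.43 px; top offset = 0.
Bottom-left is one-third across and two-thirds down within the crop:
x = 2028.43 + 1 × 992.14/3 ≈ 2359; y = 0.00 + 2 × 2315.00/3 ≈ 1543.

x = 2359 px, y = 1543 px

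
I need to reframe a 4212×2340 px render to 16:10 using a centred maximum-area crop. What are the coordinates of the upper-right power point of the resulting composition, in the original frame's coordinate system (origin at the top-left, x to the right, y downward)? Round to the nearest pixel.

4212/2340 > 16/10, so the 16:10 crop keeps the full height 2340 and trims width to 2340 × 16/10 = 3744.00 px.
Left offset = (4212 − 3744.00)/2 = 234.00 px; top offset = 0.
Upper-right is two-thirds across and one-third down within the crop:
x = 234.00 + 2 × 3744.00/3 ≈ 2730; y = 0.00 + 1 × 2340.00/3 ≈ 780.

(2730, 780)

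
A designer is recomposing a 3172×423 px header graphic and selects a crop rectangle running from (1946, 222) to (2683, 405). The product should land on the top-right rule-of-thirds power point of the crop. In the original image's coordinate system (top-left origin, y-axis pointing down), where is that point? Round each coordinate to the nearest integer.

(2437, 283)

Crop width = 2683 − 1946 = 737 px; one third is 245.67 px.
Crop height = 405 − 222 = 183 px; one third is 61.00 px.
The top-right point is two-thirds across and one-third down within the crop:
x = 1946 + 2 × 245.67 ≈ 2437; y = 222 + 1 × 61.00 ≈ 283.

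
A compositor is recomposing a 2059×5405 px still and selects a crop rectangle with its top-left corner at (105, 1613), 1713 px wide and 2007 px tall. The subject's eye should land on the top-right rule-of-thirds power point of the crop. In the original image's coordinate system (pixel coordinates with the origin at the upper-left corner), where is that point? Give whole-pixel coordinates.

x = 1247 px, y = 2282 px

One third of the crop width 1713 is 571.00 px.
One third of the crop height 2007 is 669.00 px.
The top-right point is two-thirds across and one-third down within the crop:
x = 105 + 2 × 571.00 ≈ 1247; y = 1613 + 1 × 669.00 ≈ 2282.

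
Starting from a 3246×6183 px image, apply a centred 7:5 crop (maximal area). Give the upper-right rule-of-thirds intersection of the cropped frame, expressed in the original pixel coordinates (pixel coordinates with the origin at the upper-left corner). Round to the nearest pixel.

3246/6183 < 7/5, so the 7:5 crop keeps the full width 3246 and trims height to 3246 × 5/7 = 2318.57 px.
Top offset = (6183 − 2318.57)/2 = 1932.21 px; left offset = 0.
Upper-right is two-thirds across and one-third down within the crop:
x = 0.00 + 2 × 3246.00/3 ≈ 2164; y = 1932.21 + 1 × 2318.57/3 ≈ 2705.

x = 2164 px, y = 2705 px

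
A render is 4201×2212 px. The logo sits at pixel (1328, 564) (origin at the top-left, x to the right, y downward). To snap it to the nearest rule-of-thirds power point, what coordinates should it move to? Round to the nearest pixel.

Third lines: x ∈ {1400, 2801}, y ∈ {737, 1475}.
1328 is closer to x = 1400; 564 is closer to y = 737.
So the nearest intersection is the upper-left power point.

x = 1400 px, y = 737 px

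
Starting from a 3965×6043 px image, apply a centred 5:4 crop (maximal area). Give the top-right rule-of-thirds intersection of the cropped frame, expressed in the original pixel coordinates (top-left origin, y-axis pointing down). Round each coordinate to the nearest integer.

(2643, 2493)

3965/6043 < 5/4, so the 5:4 crop keeps the full width 3965 and trims height to 3965 × 4/5 = 3172.00 px.
Top offset = (6043 − 3172.00)/2 = 1435.50 px; left offset = 0.
Top-right is two-thirds across and one-third down within the crop:
x = 0.00 + 2 × 3965.00/3 ≈ 2643; y = 1435.50 + 1 × 3172.00/3 ≈ 2493.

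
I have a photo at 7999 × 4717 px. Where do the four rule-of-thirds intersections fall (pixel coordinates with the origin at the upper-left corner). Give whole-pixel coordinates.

(2666, 1572), (5333, 1572), (2666, 3145), (5333, 3145)

One third of 7999 is 2666.33; one third of 4717 is 1572.33.
Vertical third lines at x = 2666 and x = 5333; horizontal third lines at y = 1572 and y = 3145.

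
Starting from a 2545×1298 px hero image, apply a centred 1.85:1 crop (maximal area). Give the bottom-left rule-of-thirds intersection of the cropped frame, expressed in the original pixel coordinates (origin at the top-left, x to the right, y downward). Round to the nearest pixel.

2545/1298 > 1.85/1, so the 1.85:1 crop keeps the full height 1298 and trims width to 1298 × 1.85/1 = 2401.30 px.
Left offset = (2545 − 2401.30)/2 = 71.85 px; top offset = 0.
Bottom-left is one-third across and two-thirds down within the crop:
x = 71.85 + 1 × 2401.30/3 ≈ 872; y = 0.00 + 2 × 1298.00/3 ≈ 865.

x = 872 px, y = 865 px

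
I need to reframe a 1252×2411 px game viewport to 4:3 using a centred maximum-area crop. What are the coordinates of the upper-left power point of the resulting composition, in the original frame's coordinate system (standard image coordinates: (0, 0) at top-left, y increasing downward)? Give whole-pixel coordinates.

1252/2411 < 4/3, so the 4:3 crop keeps the full width 1252 and trims height to 1252 × 3/4 = 939.00 px.
Top offset = (2411 − 939.00)/2 = 736.00 px; left offset = 0.
Upper-left is one-third across and one-third down within the crop:
x = 0.00 + 1 × 1252.00/3 ≈ 417; y = 736.00 + 1 × 939.00/3 ≈ 1049.

(417, 1049)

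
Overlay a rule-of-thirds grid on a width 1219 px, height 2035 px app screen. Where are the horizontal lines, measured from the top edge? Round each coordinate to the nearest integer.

2035 / 3 = 678.33, so the horizontal lines sit at one and two thirds of 2035.

678 px and 1357 px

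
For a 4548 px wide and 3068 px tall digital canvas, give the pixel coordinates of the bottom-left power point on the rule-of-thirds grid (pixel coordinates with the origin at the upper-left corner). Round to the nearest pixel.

(1516, 2045)

The bottom-left point sits one-third of the way across and two-thirds of the way down.
x = 1 × 4548/3 ≈ 1516; y = 2 × 3068/3 ≈ 2045.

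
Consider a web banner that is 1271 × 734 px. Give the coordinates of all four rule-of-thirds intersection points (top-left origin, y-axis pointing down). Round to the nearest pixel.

(424, 245), (847, 245), (424, 489), (847, 489)

One third of 1271 is 423.67; one third of 734 is 244.67.
Vertical third lines at x = 424 and x = 847; horizontal third lines at y = 245 and y = 489.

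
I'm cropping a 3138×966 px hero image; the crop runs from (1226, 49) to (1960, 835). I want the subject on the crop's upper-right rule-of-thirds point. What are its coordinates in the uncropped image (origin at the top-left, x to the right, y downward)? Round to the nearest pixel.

(1715, 311)

Crop width = 1960 − 1226 = 734 px; one third is 244.67 px.
Crop height = 835 − 49 = 786 px; one third is 262.00 px.
The upper-right point is two-thirds across and one-third down within the crop:
x = 1226 + 2 × 244.67 ≈ 1715; y = 49 + 1 × 262.00 ≈ 311.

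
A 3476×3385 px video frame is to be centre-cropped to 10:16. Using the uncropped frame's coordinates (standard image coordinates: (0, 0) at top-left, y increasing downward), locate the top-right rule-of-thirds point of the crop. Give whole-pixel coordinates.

3476/3385 > 10/16, so the 10:16 crop keeps the full height 3385 and trims width to 3385 × 10/16 = 2115.62 px.
Left offset = (3476 − 2115.62)/2 = 680.19 px; top offset = 0.
Top-right is two-thirds across and one-third down within the crop:
x = 680.19 + 2 × 2115.62/3 ≈ 2091; y = 0.00 + 1 × 3385.00/3 ≈ 1128.

(2091, 1128)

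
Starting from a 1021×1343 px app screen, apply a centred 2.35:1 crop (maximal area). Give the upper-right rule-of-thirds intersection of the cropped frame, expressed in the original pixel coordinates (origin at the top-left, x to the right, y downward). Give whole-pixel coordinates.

x = 681 px, y = 599 px

1021/1343 < 2.35/1, so the 2.35:1 crop keeps the full width 1021 and trims height to 1021 × 1/2.35 = 434.47 px.
Top offset = (1343 − 434.47)/2 = 454.27 px; left offset = 0.
Upper-right is two-thirds across and one-third down within the crop:
x = 0.00 + 2 × 1021.00/3 ≈ 681; y = 454.27 + 1 × 434.47/3 ≈ 599.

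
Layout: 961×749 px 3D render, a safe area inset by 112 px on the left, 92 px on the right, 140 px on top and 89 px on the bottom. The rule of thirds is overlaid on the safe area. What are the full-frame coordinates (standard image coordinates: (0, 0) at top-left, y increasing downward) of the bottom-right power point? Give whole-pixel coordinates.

(617, 487)

Content width = 961 − 112 − 92 = 757 px; content height = 749 − 140 − 89 = 520 px.
Bottom-right is two-thirds across and two-thirds down within the safe area.
x = 112 + 2 × 757/3 = 112 + 504.67 ≈ 617
y = 140 + 2 × 520/3 = 140 + 346.67 ≈ 487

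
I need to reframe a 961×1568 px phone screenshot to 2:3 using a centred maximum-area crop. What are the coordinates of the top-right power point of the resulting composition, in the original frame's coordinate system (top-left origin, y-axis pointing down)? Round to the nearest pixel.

961/1568 < 2/3, so the 2:3 crop keeps the full width 961 and trims height to 961 × 3/2 = 1441.50 px.
Top offset = (1568 − 1441.50)/2 = 63.25 px; left offset = 0.
Top-right is two-thirds across and one-third down within the crop:
x = 0.00 + 2 × 961.00/3 ≈ 641; y = 63.25 + 1 × 1441.50/3 ≈ 544.

(641, 544)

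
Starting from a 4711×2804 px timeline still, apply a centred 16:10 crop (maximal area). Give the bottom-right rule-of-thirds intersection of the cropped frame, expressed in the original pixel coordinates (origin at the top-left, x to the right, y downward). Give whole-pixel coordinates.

x = 3103 px, y = 1869 px

4711/2804 > 16/10, so the 16:10 crop keeps the full height 2804 and trims width to 2804 × 16/10 = 4486.40 px.
Left offset = (4711 − 4486.40)/2 = 112.30 px; top offset = 0.
Bottom-right is two-thirds across and two-thirds down within the crop:
x = 112.30 + 2 × 4486.40/3 ≈ 3103; y = 0.00 + 2 × 2804.00/3 ≈ 1869.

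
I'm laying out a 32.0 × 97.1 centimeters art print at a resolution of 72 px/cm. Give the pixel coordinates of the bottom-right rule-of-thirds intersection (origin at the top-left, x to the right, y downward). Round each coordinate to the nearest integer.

x = 1536 px, y = 4661 px

In pixels the canvas is 32.0 × 72 = 2304 wide and 97.1 × 72 = 6991.2 tall.
The bottom-right point is two-thirds across and two-thirds down:
x = 2 × 2304/3 ≈ 1536; y = 2 × 6991.2/3 ≈ 4661.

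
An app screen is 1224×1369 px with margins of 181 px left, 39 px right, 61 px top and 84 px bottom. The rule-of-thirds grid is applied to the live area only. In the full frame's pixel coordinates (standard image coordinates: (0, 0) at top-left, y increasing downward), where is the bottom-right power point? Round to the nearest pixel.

x = 850 px, y = 877 px

Content width = 1224 − 181 − 39 = 1004 px; content height = 1369 − 61 − 84 = 1224 px.
Bottom-right is two-thirds across and two-thirds down within the live area.
x = 181 + 2 × 1004/3 = 181 + 669.33 ≈ 850
y = 61 + 2 × 1224/3 = 61 + 816.00 ≈ 877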